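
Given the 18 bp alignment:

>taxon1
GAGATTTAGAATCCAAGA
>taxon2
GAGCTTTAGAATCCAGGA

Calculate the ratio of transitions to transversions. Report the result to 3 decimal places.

Transitions are A↔G and C↔T; transversions are all other mismatches.
Transitions: 1. Transversions: 1.
R = 1/1 = 1.000.

1.000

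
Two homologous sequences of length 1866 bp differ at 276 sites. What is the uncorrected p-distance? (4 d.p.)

0.1479

p = 276/1866 = 0.147909… ≈ 0.1479 (to 4 d.p.).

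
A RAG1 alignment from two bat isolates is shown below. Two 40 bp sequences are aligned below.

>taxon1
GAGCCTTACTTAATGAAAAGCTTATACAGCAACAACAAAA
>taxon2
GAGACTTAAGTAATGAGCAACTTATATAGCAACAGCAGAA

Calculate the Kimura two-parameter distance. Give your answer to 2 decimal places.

Of 40 sites, 5 differences are transitions and 4 are transversions, so P = 5/40 = 0.125 and Q = 4/40 = 0.1.
Under the Kimura two-parameter model, d = −½ ln(1 − 2P − Q) − ¼ ln(1 − 2Q).
1 − 2P − Q = 0.65, giving −½ ln(0.65) = 0.215391.
1 − 2Q = 0.8, giving −¼ ln(0.8) = 0.055786.
d = 0.215391 + 0.055786 = 0.271177.

0.27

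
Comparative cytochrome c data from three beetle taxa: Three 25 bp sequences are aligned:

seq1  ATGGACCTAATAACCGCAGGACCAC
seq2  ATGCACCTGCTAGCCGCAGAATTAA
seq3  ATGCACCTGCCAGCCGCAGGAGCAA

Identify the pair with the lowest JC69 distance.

seq1–seq2: 8/25 differ, p = 0.320, d = 0.417.
seq1–seq3: 7/25 differ, p = 0.280, d = 0.351.
seq2–seq3: 4/25 differ, p = 0.160, d = 0.180.
The smallest distance is between seq2 and seq3.

seq2 and seq3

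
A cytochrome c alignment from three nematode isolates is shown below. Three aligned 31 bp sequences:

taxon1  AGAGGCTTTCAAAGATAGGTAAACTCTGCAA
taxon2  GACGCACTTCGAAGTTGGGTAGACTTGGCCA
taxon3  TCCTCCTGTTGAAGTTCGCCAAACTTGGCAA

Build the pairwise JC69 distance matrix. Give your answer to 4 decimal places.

d(taxon1,taxon2) = 0.6143, d(taxon1,taxon3) = 0.6913, d(taxon2,taxon3) = 0.5445

taxon1–taxon2: 13/31 sites differ → p ≈ 0.419355, d = −0.75 ln(1 − 0.55914) = 0.614271 ≈ 0.6143.
taxon1–taxon3: 14/31 sites differ → p ≈ 0.451613, d = −0.75 ln(1 − 0.602151) = 0.691262 ≈ 0.6913.
taxon2–taxon3: 12/31 sites differ → p ≈ 0.387097, d = −0.75 ln(1 − 0.516129) = 0.544453 ≈ 0.5445.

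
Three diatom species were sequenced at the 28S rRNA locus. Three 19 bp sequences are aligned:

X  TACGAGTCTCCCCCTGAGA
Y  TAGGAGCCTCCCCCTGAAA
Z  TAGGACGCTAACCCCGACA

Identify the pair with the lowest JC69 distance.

X and Y

X–Y: 3/19 differ, p = 0.158, d = 0.177.
X–Z: 7/19 differ, p = 0.368, d = 0.507.
Y–Z: 6/19 differ, p = 0.316, d = 0.410.
The smallest distance is between X and Y.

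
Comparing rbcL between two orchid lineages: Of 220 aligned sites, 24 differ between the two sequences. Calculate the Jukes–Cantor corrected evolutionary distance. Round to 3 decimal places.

p = 24/220 ≈ 0.109091.
d = −(3/4) ln(1 − 4p/3) = −0.75 ln(1 − 0.145455) = −0.75 ln(0.854545)
  = −0.75 × (-0.157186) = 0.117890 substitutions/site.

0.118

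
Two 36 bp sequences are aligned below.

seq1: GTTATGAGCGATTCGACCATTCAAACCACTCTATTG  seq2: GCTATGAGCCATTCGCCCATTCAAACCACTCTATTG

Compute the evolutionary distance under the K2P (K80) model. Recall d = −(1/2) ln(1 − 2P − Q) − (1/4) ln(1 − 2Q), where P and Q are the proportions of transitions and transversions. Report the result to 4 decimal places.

Of 36 sites, 1 differences are transitions and 2 are transversions, so P = 1/36 ≈ 0.027778 and Q = 2/36 ≈ 0.055556.
Under the Kimura two-parameter model, d = −½ ln(1 − 2P − Q) − ¼ ln(1 − 2Q).
1 − 2P − Q = 0.888888, giving −½ ln(0.888888) = 0.058892.
1 − 2Q = 0.888888, giving −¼ ln(0.888888) = 0.029446.
d = 0.058892 + 0.029446 = 0.088338.

0.0883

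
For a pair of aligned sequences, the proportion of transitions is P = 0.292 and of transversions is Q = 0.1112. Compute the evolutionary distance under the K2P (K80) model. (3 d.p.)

Under the Kimura two-parameter model, d = −½ ln(1 − 2P − Q) − ¼ ln(1 − 2Q).
1 − 2P − Q = 0.3048, giving −½ ln(0.3048) = 0.594050.
1 − 2Q = 0.7776, giving −¼ ln(0.7776) = 0.062886.
d = 0.594050 + 0.062886 = 0.656936.

0.657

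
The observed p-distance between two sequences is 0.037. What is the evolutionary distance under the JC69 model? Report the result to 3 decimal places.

d = −(3/4) ln(1 − 4p/3) = −0.75 ln(1 − 0.049333) = −0.75 ln(0.950667)
  = −0.75 × (-0.050591) = 0.037943 substitutions/site.

0.038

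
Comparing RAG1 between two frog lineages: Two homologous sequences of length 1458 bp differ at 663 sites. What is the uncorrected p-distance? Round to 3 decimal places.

p = 663/1458 = 0.454732… ≈ 0.455 (to 3 d.p.).

0.455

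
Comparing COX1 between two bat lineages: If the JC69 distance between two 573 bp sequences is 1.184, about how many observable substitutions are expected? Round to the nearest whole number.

Invert JC69: p = (3/4)(1 − e^(−4d/3)) = 0.75 × (1 − e^(-1.578667)) = 0.75 × (1 − 0.206250) = 0.595313.
Expected differing sites = pL ≈ 0.595313 × 573 = 341.114349 ≈ 341.

341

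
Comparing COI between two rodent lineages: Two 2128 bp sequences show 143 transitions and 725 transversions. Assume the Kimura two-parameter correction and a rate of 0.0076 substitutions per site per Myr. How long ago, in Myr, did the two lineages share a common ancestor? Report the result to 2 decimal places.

40.01

P = 143/2128 ≈ 0.067199 and Q = 725/2128 ≈ 0.340695.
Under the Kimura two-parameter model, d = −½ ln(1 − 2P − Q) − ¼ ln(1 − 2Q).
1 − 2P − Q = 0.524907, giving −½ ln(0.524907) = 0.322267.
1 − 2Q = 0.31861, giving −¼ ln(0.31861) = 0.285947.
d = 0.322267 + 0.285947 = 0.608214.
Under a molecular clock d = 2μt, so t = d/(2μ) = 0.608214 / (2 × 0.0076) = 40.01 Myr.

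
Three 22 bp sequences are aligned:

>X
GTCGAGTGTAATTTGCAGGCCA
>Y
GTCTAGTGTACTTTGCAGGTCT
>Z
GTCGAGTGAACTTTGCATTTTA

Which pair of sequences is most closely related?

X and Y

X–Y: 4/22 differ, p = 0.182, d = 0.208.
X–Z: 6/22 differ, p = 0.273, d = 0.339.
Y–Z: 6/22 differ, p = 0.273, d = 0.339.
The smallest distance is between X and Y.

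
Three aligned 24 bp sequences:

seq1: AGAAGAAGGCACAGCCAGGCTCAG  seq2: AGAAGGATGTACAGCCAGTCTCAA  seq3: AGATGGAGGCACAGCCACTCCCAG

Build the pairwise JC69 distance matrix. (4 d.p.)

seq1–seq2: 5/24 sites differ → p ≈ 0.208333, d = −0.75 ln(1 − 0.277777) = 0.244066 ≈ 0.2441.
seq1–seq3: 5/24 sites differ → p ≈ 0.208333, d = −0.75 ln(1 − 0.277777) = 0.244066 ≈ 0.2441.
seq2–seq3: 6/24 sites differ → p = 0.25, d = −0.75 ln(1 − 0.333333) = 0.304098 ≈ 0.3041.

d(seq1,seq2) = 0.2441, d(seq1,seq3) = 0.2441, d(seq2,seq3) = 0.3041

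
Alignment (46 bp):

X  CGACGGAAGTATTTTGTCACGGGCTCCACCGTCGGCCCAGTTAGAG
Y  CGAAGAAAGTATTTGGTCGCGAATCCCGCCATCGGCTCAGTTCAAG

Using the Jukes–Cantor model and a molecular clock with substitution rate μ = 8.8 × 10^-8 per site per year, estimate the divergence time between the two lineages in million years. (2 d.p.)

2.02

The sequences differ at 13 of 46 sites, so p = 13/46 ≈ 0.282609.
d = −(3/4) ln(1 − 4p/3) = −0.75 ln(1 − 0.376812) = −0.75 ln(0.623188)
  = −0.75 × (-0.472907) = 0.354680 substitutions/site.
Under a molecular clock d = 2μt, so t = d/(2μ) = 0.354680 / (2 × 8.8 × 10^-8) = 2.02 million years.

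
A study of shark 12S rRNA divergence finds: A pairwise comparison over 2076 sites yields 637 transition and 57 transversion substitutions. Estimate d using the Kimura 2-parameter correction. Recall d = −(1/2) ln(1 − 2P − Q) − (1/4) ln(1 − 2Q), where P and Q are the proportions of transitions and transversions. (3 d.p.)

P = 637/2076 ≈ 0.30684 and Q = 57/2076 ≈ 0.027457.
Under the Kimura two-parameter model, d = −½ ln(1 − 2P − Q) − ¼ ln(1 − 2Q).
1 − 2P − Q = 0.358863, giving −½ ln(0.358863) = 0.512407.
1 − 2Q = 0.945086, giving −¼ ln(0.945086) = 0.014120.
d = 0.512407 + 0.014120 = 0.526527.

0.527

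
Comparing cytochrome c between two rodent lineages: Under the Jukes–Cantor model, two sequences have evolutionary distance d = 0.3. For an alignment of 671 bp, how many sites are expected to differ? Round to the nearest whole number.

Invert JC69: p = (3/4)(1 − e^(−4d/3)) = 0.75 × (1 − e^(-0.4)) = 0.75 × (1 − 0.670320) = 0.247260.
Expected differing sites = pL ≈ 0.247260 × 671 = 165.91146 ≈ 166.

166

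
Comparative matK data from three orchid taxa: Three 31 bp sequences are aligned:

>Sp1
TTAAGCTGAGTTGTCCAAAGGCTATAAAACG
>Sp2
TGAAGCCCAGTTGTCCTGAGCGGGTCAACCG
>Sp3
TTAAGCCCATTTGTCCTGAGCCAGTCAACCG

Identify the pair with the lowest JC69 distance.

Sp2 and Sp3

Sp1–Sp2: 11/31 differ, p = 0.355, d = 0.481.
Sp1–Sp3: 10/31 differ, p = 0.323, d = 0.422.
Sp2–Sp3: 4/31 differ, p = 0.129, d = 0.142.
The smallest distance is between Sp2 and Sp3.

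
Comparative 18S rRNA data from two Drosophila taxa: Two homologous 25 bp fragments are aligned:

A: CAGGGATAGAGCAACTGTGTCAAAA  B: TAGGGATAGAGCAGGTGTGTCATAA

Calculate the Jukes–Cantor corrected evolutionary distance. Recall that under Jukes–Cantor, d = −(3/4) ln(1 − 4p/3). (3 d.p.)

0.180

The sequences differ at 4 of 25 sites (1, 14, 15, 23), so p = 4/25 = 0.16.
d = −(3/4) ln(1 − 4p/3) = −0.75 ln(1 − 0.213333) = −0.75 ln(0.786667)
  = −0.75 × (-0.239950) = 0.179963 substitutions/site.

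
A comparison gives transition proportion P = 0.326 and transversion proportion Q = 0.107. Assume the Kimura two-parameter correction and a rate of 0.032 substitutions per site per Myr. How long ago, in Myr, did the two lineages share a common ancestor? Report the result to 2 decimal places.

Under the Kimura two-parameter model, d = −½ ln(1 − 2P − Q) − ¼ ln(1 − 2Q).
1 − 2P − Q = 0.241, giving −½ ln(0.241) = 0.711479.
1 − 2Q = 0.786, giving −¼ ln(0.786) = 0.060200.
d = 0.711479 + 0.060200 = 0.771679.
Under a molecular clock d = 2μt, so t = d/(2μ) = 0.771679 / (2 × 0.032) = 12.06 Myr.

12.06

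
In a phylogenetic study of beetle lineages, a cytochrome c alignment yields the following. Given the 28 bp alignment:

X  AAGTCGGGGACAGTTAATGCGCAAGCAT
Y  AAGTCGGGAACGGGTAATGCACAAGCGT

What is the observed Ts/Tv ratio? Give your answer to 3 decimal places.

4.000

Transitions are A↔G and C↔T; transversions are all other mismatches.
Transitions: 4. Transversions: 1.
R = 4/1 = 4.000.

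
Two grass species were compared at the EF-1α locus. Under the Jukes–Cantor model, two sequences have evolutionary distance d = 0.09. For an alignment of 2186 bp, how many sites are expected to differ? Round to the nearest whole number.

185

Invert JC69: p = (3/4)(1 − e^(−4d/3)) = 0.75 × (1 − e^(-0.12)) = 0.75 × (1 − 0.886920) = 0.084810.
Expected differing sites = pL ≈ 0.084810 × 2186 = 185.39466 ≈ 185.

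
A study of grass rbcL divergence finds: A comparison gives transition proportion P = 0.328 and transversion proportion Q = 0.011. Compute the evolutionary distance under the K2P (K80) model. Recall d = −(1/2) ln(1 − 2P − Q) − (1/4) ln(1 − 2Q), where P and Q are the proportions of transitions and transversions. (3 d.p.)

0.555

Under the Kimura two-parameter model, d = −½ ln(1 − 2P − Q) − ¼ ln(1 − 2Q).
1 − 2P − Q = 0.333, giving −½ ln(0.333) = 0.549806.
1 − 2Q = 0.978, giving −¼ ln(0.978) = 0.005561.
d = 0.549806 + 0.005561 = 0.555367.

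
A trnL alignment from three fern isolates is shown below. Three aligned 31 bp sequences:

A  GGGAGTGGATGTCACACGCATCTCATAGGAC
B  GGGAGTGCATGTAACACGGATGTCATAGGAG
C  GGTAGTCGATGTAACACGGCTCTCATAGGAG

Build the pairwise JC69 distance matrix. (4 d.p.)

d(A,B) = 0.1816, d(A,C) = 0.2239, d(B,C) = 0.1816

A–B: 5/31 sites differ → p ≈ 0.16129, d = −0.75 ln(1 − 0.215053) = 0.181604 ≈ 0.1816.
A–C: 6/31 sites differ → p ≈ 0.193548, d = −0.75 ln(1 − 0.258064) = 0.223869 ≈ 0.2239.
B–C: 5/31 sites differ → p ≈ 0.16129, d = −0.75 ln(1 − 0.215053) = 0.181604 ≈ 0.1816.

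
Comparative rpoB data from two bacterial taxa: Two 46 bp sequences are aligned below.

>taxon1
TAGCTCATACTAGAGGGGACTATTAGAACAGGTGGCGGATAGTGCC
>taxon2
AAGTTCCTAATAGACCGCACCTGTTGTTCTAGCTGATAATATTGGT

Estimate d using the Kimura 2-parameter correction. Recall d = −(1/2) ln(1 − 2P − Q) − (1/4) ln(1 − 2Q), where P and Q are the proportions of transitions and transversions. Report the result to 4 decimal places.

Of 46 sites, 6 differences are transitions and 17 are transversions, so P = 6/46 ≈ 0.130435 and Q = 17/46 ≈ 0.369565.
Under the Kimura two-parameter model, d = −½ ln(1 − 2P − Q) − ¼ ln(1 − 2Q).
1 − 2P − Q = 0.369565, giving −½ ln(0.369565) = 0.497714.
1 − 2Q = 0.26087, giving −¼ ln(0.26087) = 0.335933.
d = 0.497714 + 0.335933 = 0.833647.

0.8336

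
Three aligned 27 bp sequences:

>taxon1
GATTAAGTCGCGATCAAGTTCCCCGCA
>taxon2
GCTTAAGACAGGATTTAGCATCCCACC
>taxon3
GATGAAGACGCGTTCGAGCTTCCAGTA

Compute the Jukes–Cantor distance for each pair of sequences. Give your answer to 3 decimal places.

taxon1–taxon2: 11/27 sites differ → p ≈ 0.407407, d = −0.75 ln(1 − 0.543209) = 0.587647 ≈ 0.588.
taxon1–taxon3: 8/27 sites differ → p ≈ 0.296296, d = −0.75 ln(1 − 0.395061) = 0.376971 ≈ 0.377.
taxon2–taxon3: 12/27 sites differ → p ≈ 0.444444, d = −0.75 ln(1 − 0.592592) = 0.673455 ≈ 0.673.

d(taxon1,taxon2) = 0.588, d(taxon1,taxon3) = 0.377, d(taxon2,taxon3) = 0.673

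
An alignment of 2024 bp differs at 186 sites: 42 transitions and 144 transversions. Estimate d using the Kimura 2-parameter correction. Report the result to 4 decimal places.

P = 42/2024 ≈ 0.020751 and Q = 144/2024 ≈ 0.071146.
Under the Kimura two-parameter model, d = −½ ln(1 − 2P − Q) − ¼ ln(1 − 2Q).
1 − 2P − Q = 0.887352, giving −½ ln(0.887352) = 0.059757.
1 − 2Q = 0.857708, giving −¼ ln(0.857708) = 0.038373.
d = 0.059757 + 0.038373 = 0.098130.

0.0981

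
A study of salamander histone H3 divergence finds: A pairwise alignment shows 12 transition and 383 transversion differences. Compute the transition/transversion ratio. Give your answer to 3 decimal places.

0.031

R = 12/383 = 0.031331… ≈ 0.031 (to 3 d.p.).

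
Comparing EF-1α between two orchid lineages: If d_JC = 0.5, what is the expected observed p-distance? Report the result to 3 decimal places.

0.365

p = (3/4)(1 − e^(−4d/3)) = 0.75 × (1 − e^(-0.666667)) = 0.75 × (1 − 0.513417) = 0.364937.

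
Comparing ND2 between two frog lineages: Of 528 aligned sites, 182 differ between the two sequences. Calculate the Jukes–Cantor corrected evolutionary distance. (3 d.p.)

p = 182/528 ≈ 0.344697.
d = −(3/4) ln(1 − 4p/3) = −0.75 ln(1 − 0.459596) = −0.75 ln(0.540404)
  = −0.75 × (-0.615438) = 0.461579 substitutions/site.

0.462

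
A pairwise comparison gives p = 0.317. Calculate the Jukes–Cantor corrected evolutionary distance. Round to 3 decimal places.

0.412

d = −(3/4) ln(1 − 4p/3) = −0.75 ln(1 − 0.422667) = −0.75 ln(0.577333)
  = −0.75 × (-0.549336) = 0.412002 substitutions/site.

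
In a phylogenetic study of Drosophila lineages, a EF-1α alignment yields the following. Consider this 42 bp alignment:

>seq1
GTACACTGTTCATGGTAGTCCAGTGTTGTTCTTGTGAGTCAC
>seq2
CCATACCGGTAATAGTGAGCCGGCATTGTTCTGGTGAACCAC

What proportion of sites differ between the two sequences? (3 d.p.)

The sequences differ at 16 of 42 positions.
p = 16/42 = 0.380952… ≈ 0.381 (to 3 d.p.).

0.381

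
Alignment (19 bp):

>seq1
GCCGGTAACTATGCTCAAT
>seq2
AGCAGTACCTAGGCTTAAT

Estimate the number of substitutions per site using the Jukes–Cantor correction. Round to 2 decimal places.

The sequences differ at 6 of 19 sites (1, 2, 4, 8, 12, 16), so p = 6/19 ≈ 0.315789.
d = −(3/4) ln(1 − 4p/3) = −0.75 ln(1 − 0.421052) = −0.75 ln(0.578948)
  = −0.75 × (-0.546543) = 0.409907 substitutions/site.

0.41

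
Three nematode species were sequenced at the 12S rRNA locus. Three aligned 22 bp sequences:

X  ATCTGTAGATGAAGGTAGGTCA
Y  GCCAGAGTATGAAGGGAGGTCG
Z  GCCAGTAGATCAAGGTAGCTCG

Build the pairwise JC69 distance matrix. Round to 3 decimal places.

X–Y: 8/22 sites differ → p ≈ 0.363636, d = −0.75 ln(1 − 0.484848) = 0.497470 ≈ 0.497.
X–Z: 6/22 sites differ → p ≈ 0.272727, d = −0.75 ln(1 − 0.363636) = 0.338988 ≈ 0.339.
Y–Z: 6/22 sites differ → p ≈ 0.272727, d = −0.75 ln(1 − 0.363636) = 0.338988 ≈ 0.339.

d(X,Y) = 0.497, d(X,Z) = 0.339, d(Y,Z) = 0.339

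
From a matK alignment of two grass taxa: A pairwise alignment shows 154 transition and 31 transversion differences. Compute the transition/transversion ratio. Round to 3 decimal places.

4.968

R = 154/31 = 4.967741… ≈ 4.968 (to 3 d.p.).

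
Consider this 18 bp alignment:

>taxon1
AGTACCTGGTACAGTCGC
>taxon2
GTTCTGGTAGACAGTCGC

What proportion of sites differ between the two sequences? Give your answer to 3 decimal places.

0.500

The sequences differ at 9 of 18 positions (sites 1, 2, 4, 5, 6, 7, 8, 9, 10).
p = 9/18 = 0.500.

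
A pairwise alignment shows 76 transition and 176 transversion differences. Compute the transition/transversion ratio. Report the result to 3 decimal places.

0.432

R = 76/176 = 0.431818… ≈ 0.432 (to 3 d.p.).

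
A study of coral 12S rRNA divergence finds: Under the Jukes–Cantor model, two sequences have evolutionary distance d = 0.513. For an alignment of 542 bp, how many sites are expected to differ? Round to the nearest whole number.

Invert JC69: p = (3/4)(1 − e^(−4d/3)) = 0.75 × (1 − e^(-0.684)) = 0.75 × (1 − 0.504595) = 0.371554.
Expected differing sites = pL ≈ 0.371554 × 542 = 201.382268 ≈ 201.

201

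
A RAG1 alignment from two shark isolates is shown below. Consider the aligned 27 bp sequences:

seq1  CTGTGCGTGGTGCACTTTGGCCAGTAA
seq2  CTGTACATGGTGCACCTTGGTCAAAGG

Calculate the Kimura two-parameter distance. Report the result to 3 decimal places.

0.425

Of 27 sites, 7 differences are transitions and 1 are transversions, so P = 7/27 ≈ 0.259259 and Q = 1/27 ≈ 0.037037.
Under the Kimura two-parameter model, d = −½ ln(1 − 2P − Q) − ¼ ln(1 − 2Q).
1 − 2P − Q = 0.444445, giving −½ ln(0.444445) = 0.405464.
1 − 2Q = 0.925926, giving −¼ ln(0.925926) = 0.019240.
d = 0.405464 + 0.019240 = 0.424704.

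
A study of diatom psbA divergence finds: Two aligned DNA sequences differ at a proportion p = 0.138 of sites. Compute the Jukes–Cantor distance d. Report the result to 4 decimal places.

0.1525

d = −(3/4) ln(1 − 4p/3) = −0.75 ln(1 − 0.184) = −0.75 ln(0.816)
  = −0.75 × (-0.203341) = 0.152506 substitutions/site.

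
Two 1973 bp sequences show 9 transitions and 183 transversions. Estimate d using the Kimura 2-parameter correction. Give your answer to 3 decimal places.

P = 9/1973 ≈ 0.004562 and Q = 183/1973 ≈ 0.092752.
Under the Kimura two-parameter model, d = −½ ln(1 − 2P − Q) − ¼ ln(1 − 2Q).
1 − 2P − Q = 0.898124, giving −½ ln(0.898124) = 0.053724.
1 − 2Q = 0.814496, giving −¼ ln(0.814496) = 0.051296.
d = 0.053724 + 0.051296 = 0.105020.

0.105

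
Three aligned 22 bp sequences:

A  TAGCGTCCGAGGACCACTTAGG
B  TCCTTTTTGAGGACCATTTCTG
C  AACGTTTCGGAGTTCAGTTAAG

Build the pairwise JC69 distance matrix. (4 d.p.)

A–B: 9/22 sites differ → p ≈ 0.409091, d = −0.75 ln(1 − 0.545455) = 0.591344 ≈ 0.5913.
A–C: 11/22 sites differ → p = 0.5, d = −0.75 ln(1 − 0.666667) = 0.823960 ≈ 0.8240.
B–C: 11/22 sites differ → p = 0.5, d = −0.75 ln(1 − 0.666667) = 0.823960 ≈ 0.8240.

d(A,B) = 0.5913, d(A,C) = 0.8240, d(B,C) = 0.8240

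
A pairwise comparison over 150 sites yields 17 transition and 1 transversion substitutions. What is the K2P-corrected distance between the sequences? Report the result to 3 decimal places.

P = 17/150 ≈ 0.113333 and Q = 1/150 ≈ 0.006667.
Under the Kimura two-parameter model, d = −½ ln(1 − 2P − Q) − ¼ ln(1 − 2Q).
1 − 2P − Q = 0.766667, giving −½ ln(0.766667) = 0.132851.
1 − 2Q = 0.986666, giving −¼ ln(0.986666) = 0.003356.
d = 0.132851 + 0.003356 = 0.136207.

0.136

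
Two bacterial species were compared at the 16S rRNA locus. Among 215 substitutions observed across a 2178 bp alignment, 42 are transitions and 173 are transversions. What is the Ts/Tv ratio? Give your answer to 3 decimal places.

R = 42/173 = 0.242774… ≈ 0.243 (to 3 d.p.).

0.243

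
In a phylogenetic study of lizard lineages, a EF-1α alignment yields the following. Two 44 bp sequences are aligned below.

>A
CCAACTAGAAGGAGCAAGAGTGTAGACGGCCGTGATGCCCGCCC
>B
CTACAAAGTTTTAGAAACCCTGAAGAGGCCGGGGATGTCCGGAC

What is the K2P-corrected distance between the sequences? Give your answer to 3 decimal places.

0.773

Of 44 sites, 2 differences are transitions and 18 are transversions, so P = 2/44 ≈ 0.045455 and Q = 18/44 ≈ 0.409091.
Under the Kimura two-parameter model, d = −½ ln(1 − 2P − Q) − ¼ ln(1 − 2Q).
1 − 2P − Q = 0.499999, giving −½ ln(0.499999) = 0.346575.
1 − 2Q = 0.181818, giving −¼ ln(0.181818) = 0.426187.
d = 0.346575 + 0.426187 = 0.772762.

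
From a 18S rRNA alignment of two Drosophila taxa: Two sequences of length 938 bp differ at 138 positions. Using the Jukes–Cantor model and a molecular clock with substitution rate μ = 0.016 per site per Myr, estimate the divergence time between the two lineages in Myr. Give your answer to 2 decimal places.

p = 138/938 ≈ 0.147122.
d = −(3/4) ln(1 − 4p/3) = −0.75 ln(1 − 0.196163) = −0.75 ln(0.803837)
  = −0.75 × (-0.218359) = 0.163769 substitutions/site.
Under a molecular clock d = 2μt, so t = d/(2μ) = 0.163769 / (2 × 0.016) = 5.12 Myr.

5.12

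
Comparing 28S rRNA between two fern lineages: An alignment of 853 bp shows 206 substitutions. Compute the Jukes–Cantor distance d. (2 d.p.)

p = 206/853 ≈ 0.241501.
d = −(3/4) ln(1 − 4p/3) = −0.75 ln(1 − 0.322001) = −0.75 ln(0.677999)
  = −0.75 × (-0.388609) = 0.291457 substitutions/site.

0.29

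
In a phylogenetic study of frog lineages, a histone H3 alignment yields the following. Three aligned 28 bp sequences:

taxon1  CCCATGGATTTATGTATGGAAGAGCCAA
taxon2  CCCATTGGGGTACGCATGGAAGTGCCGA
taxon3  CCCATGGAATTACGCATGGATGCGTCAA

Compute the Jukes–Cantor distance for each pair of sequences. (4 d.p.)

taxon1–taxon2: 8/28 sites differ → p ≈ 0.285714, d = −0.75 ln(1 − 0.380952) = 0.359679 ≈ 0.3597.
taxon1–taxon3: 6/28 sites differ → p ≈ 0.214286, d = −0.75 ln(1 − 0.285715) = 0.252355 ≈ 0.2524.
taxon2–taxon3: 8/28 sites differ → p ≈ 0.285714, d = −0.75 ln(1 − 0.380952) = 0.359679 ≈ 0.3597.

d(taxon1,taxon2) = 0.3597, d(taxon1,taxon3) = 0.2524, d(taxon2,taxon3) = 0.3597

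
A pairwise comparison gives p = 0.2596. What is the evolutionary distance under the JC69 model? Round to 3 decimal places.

d = −(3/4) ln(1 − 4p/3) = −0.75 ln(1 − 0.346133) = −0.75 ln(0.653867)
  = −0.75 × (-0.424851) = 0.318638 substitutions/site.

0.319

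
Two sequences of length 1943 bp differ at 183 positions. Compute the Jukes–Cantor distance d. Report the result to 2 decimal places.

0.10

p = 183/1943 ≈ 0.094184.
d = −(3/4) ln(1 − 4p/3) = −0.75 ln(1 − 0.125579) = −0.75 ln(0.874421)
  = −0.75 × (-0.134193) = 0.100645 substitutions/site.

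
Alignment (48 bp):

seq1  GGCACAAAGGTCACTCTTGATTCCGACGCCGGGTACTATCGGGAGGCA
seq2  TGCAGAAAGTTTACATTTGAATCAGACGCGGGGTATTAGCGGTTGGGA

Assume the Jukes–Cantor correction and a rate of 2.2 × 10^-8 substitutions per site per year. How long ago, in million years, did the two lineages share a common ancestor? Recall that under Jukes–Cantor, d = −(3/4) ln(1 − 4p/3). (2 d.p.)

The sequences differ at 14 of 48 sites, so p = 14/48 ≈ 0.291667.
d = −(3/4) ln(1 − 4p/3) = −0.75 ln(1 − 0.388889) = −0.75 ln(0.611111)
  = −0.75 × (-0.492477) = 0.369358 substitutions/site.
Under a molecular clock d = 2μt, so t = d/(2μ) = 0.369358 / (2 × 2.2 × 10^-8) = 8.39 million years.

8.39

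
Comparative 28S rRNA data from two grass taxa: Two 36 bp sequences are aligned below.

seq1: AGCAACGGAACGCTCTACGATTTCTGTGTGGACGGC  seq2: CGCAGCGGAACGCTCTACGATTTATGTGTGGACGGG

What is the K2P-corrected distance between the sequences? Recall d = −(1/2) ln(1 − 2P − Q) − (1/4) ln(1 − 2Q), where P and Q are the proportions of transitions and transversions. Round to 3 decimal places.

0.120

Of 36 sites, 1 differences are transitions and 3 are transversions, so P = 1/36 ≈ 0.027778 and Q = 3/36 ≈ 0.083333.
Under the Kimura two-parameter model, d = −½ ln(1 − 2P − Q) − ¼ ln(1 − 2Q).
1 − 2P − Q = 0.861111, giving −½ ln(0.861111) = 0.074766.
1 − 2Q = 0.833334, giving −¼ ln(0.833334) = 0.045580.
d = 0.074766 + 0.045580 = 0.120346.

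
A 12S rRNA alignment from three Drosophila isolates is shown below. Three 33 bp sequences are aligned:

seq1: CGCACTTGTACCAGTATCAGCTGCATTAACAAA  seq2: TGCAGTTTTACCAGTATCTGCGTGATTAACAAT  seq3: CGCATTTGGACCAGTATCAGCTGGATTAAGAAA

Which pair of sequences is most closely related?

seq1 and seq3

seq1–seq2: 8/33 differ, p = 0.242, d = 0.293.
seq1–seq3: 4/33 differ, p = 0.121, d = 0.132.
seq2–seq3: 9/33 differ, p = 0.273, d = 0.339.
The smallest distance is between seq1 and seq3.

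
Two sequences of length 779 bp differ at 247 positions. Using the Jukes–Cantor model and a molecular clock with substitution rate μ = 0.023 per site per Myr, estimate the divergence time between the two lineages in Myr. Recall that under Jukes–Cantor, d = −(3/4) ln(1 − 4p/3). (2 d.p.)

p = 247/779 ≈ 0.317073.
d = −(3/4) ln(1 − 4p/3) = −0.75 ln(1 − 0.422764) = −0.75 ln(0.577236)
  = −0.75 × (-0.549504) = 0.412128 substitutions/site.
Under a molecular clock d = 2μt, so t = d/(2μ) = 0.412128 / (2 × 0.023) = 8.96 Myr.

8.96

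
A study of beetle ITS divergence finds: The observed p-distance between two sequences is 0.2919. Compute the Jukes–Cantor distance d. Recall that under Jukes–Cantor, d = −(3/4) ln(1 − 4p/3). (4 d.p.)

0.3697

d = −(3/4) ln(1 − 4p/3) = −0.75 ln(1 − 0.3892) = −0.75 ln(0.6108)
  = −0.75 × (-0.492986) = 0.369740 substitutions/site.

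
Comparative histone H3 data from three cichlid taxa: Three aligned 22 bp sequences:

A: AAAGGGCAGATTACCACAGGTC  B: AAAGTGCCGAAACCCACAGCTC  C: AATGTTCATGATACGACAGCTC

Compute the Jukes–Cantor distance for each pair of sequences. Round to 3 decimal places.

d(A,B) = 0.339, d(A,C) = 0.497, d(B,C) = 0.497

A–B: 6/22 sites differ → p ≈ 0.272727, d = −0.75 ln(1 − 0.363636) = 0.338988 ≈ 0.339.
A–C: 8/22 sites differ → p ≈ 0.363636, d = −0.75 ln(1 − 0.484848) = 0.497470 ≈ 0.497.
B–C: 8/22 sites differ → p ≈ 0.363636, d = −0.75 ln(1 − 0.484848) = 0.497470 ≈ 0.497.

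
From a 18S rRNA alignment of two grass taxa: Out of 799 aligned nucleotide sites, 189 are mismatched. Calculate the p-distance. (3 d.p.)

p = 189/799 = 0.236545… ≈ 0.237 (to 3 d.p.).

0.237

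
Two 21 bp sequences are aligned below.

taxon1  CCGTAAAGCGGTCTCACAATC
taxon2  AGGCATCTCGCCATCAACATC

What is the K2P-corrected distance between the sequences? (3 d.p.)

0.969

Of 21 sites, 2 differences are transitions and 9 are transversions, so P = 2/21 ≈ 0.095238 and Q = 9/21 ≈ 0.428571.
Under the Kimura two-parameter model, d = −½ ln(1 − 2P − Q) − ¼ ln(1 − 2Q).
1 − 2P − Q = 0.380953, giving −½ ln(0.380953) = 0.482540.
1 − 2Q = 0.142858, giving −¼ ln(0.142858) = 0.486476.
d = 0.482540 + 0.486476 = 0.969016.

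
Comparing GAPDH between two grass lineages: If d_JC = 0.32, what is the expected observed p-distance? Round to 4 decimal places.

p = (3/4)(1 − e^(−4d/3)) = 0.75 × (1 − e^(-0.426667)) = 0.75 × (1 − 0.652681) = 0.260489.

0.2605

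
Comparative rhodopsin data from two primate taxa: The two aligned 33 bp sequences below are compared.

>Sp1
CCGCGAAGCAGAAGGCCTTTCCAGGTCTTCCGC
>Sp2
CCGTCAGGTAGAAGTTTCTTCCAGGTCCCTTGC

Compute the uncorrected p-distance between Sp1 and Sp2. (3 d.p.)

The sequences differ at 12 of 33 positions.
p = 12/33 = 0.363636… ≈ 0.364 (to 3 d.p.).

0.364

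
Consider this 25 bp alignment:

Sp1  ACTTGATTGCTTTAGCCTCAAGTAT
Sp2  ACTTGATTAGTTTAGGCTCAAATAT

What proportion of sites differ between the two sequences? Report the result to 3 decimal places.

0.160

The sequences differ at 4 of 25 positions (sites 9, 10, 16, 22).
p = 4/25 = 0.160.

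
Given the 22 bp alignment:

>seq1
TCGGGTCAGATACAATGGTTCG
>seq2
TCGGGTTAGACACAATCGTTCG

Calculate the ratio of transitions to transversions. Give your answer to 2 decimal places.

2.00

Transitions are A↔G and C↔T; transversions are all other mismatches.
Transitions: 2. Transversions: 1.
R = 2/1 = 2.00.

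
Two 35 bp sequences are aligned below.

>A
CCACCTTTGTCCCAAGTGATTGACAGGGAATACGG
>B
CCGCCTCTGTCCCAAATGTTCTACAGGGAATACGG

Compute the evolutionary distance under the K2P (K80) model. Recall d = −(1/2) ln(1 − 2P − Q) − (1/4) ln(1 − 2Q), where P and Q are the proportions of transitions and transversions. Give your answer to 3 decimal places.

0.199

Of 35 sites, 4 differences are transitions and 2 are transversions, so P = 4/35 ≈ 0.114286 and Q = 2/35 ≈ 0.057143.
Under the Kimura two-parameter model, d = −½ ln(1 − 2P − Q) − ¼ ln(1 − 2Q).
1 − 2P − Q = 0.714285, giving −½ ln(0.714285) = 0.168237.
1 − 2Q = 0.885714, giving −¼ ln(0.885714) = 0.030340.
d = 0.168237 + 0.030340 = 0.198577.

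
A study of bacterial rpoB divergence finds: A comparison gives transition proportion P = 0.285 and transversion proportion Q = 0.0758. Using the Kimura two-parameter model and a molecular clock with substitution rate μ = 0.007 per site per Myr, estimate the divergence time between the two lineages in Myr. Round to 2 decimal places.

40.00

Under the Kimura two-parameter model, d = −½ ln(1 − 2P − Q) − ¼ ln(1 − 2Q).
1 − 2P − Q = 0.3542, giving −½ ln(0.3542) = 0.518947.
1 − 2Q = 0.8484, giving −¼ ln(0.8484) = 0.041101.
d = 0.518947 + 0.041101 = 0.560048.
Under a molecular clock d = 2μt, so t = d/(2μ) = 0.560048 / (2 × 0.007) = 40.00 Myr.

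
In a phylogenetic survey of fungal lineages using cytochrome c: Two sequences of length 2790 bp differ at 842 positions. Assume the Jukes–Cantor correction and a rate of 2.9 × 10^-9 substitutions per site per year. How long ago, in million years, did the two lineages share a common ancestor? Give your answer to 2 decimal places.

p = 842/2790 ≈ 0.301792.
d = −(3/4) ln(1 − 4p/3) = −0.75 ln(1 − 0.402389) = −0.75 ln(0.597611)
  = −0.75 × (-0.514815) = 0.386111 substitutions/site.
Under a molecular clock d = 2μt, so t = d/(2μ) = 0.386111 / (2 × 2.9 × 10^-9) = 66.57 million years.

66.57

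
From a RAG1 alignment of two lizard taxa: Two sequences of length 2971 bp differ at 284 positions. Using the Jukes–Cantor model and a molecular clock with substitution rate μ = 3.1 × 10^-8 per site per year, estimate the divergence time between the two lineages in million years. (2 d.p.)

p = 284/2971 ≈ 0.095591.
d = −(3/4) ln(1 − 4p/3) = −0.75 ln(1 − 0.127455) = −0.75 ln(0.872545)
  = −0.75 × (-0.136341) = 0.102256 substitutions/site.
Under a molecular clock d = 2μt, so t = d/(2μ) = 0.102256 / (2 × 3.1 × 10^-8) = 1.65 million years.

1.65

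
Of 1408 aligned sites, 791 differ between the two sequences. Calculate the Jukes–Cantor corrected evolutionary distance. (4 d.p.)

1.0369

p = 791/1408 ≈ 0.56179.
d = −(3/4) ln(1 − 4p/3) = −0.75 ln(1 − 0.749053) = −0.75 ln(0.250947)
  = −0.75 × (-1.382514) = 1.036886 substitutions/site.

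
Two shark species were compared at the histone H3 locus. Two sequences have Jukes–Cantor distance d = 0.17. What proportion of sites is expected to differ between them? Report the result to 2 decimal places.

p = (3/4)(1 − e^(−4d/3)) = 0.75 × (1 − e^(-0.226667)) = 0.75 × (1 − 0.797186) = 0.152111.

0.15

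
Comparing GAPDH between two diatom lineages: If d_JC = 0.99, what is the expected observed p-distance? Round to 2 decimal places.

p = (3/4)(1 − e^(−4d/3)) = 0.75 × (1 − e^(-1.32)) = 0.75 × (1 − 0.267135) = 0.549649.

0.55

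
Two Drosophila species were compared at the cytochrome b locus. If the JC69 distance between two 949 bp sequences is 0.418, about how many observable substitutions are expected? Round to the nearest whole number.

304

Invert JC69: p = (3/4)(1 − e^(−4d/3)) = 0.75 × (1 − e^(-0.557333)) = 0.75 × (1 − 0.572735) = 0.320449.
Expected differing sites = pL ≈ 0.320449 × 949 = 304.106101 ≈ 304.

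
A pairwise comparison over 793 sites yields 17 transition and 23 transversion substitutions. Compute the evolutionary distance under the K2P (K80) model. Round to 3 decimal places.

0.052

P = 17/793 ≈ 0.021438 and Q = 23/793 ≈ 0.029004.
Under the Kimura two-parameter model, d = −½ ln(1 − 2P − Q) − ¼ ln(1 − 2Q).
1 − 2P − Q = 0.92812, giving −½ ln(0.92812) = 0.037297.
1 − 2Q = 0.941992, giving −¼ ln(0.941992) = 0.014940.
d = 0.037297 + 0.014940 = 0.052237.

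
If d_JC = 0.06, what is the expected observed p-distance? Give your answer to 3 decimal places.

0.058

p = (3/4)(1 − e^(−4d/3)) = 0.75 × (1 − e^(-0.08)) = 0.75 × (1 − 0.923116) = 0.057663.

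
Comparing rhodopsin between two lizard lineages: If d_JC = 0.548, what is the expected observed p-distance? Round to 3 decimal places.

0.389

p = (3/4)(1 − e^(−4d/3)) = 0.75 × (1 − e^(-0.730667)) = 0.75 × (1 − 0.481588) = 0.388809.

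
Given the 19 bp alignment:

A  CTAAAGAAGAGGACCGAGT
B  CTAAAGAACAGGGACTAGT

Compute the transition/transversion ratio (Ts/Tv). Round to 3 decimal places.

Transitions are A↔G and C↔T; transversions are all other mismatches.
Transitions: 1. Transversions: 3.
R = 1/3 = 0.333333… ≈ 0.333 (to 3 d.p.).

0.333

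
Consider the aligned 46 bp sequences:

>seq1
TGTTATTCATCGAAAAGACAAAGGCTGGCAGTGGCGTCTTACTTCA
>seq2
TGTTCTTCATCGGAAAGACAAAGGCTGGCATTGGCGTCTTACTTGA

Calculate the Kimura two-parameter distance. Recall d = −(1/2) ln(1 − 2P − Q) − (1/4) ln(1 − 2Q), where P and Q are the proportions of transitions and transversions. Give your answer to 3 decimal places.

Of 46 sites, 1 differences are transitions and 3 are transversions, so P = 1/46 ≈ 0.021739 and Q = 3/46 ≈ 0.065217.
Under the Kimura two-parameter model, d = −½ ln(1 − 2P − Q) − ¼ ln(1 − 2Q).
1 − 2P − Q = 0.891305, giving −½ ln(0.891305) = 0.057534.
1 − 2Q = 0.869566, giving −¼ ln(0.869566) = 0.034940.
d = 0.057534 + 0.034940 = 0.092474.

0.092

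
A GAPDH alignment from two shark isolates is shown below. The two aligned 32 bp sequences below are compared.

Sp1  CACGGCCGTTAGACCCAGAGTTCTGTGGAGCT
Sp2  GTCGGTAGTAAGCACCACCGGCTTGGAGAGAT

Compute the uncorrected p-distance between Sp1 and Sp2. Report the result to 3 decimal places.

0.469

The sequences differ at 15 of 32 positions.
p = 15/32 = 0.46875 ≈ 0.469 (to 3 d.p.).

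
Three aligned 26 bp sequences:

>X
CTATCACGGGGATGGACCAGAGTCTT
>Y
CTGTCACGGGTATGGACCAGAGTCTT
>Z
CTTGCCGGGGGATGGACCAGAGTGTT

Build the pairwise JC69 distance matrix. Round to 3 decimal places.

X–Y: 2/26 sites differ → p ≈ 0.076923, d = −0.75 ln(1 − 0.102564) = 0.081160 ≈ 0.081.
X–Z: 5/26 sites differ → p ≈ 0.192308, d = −0.75 ln(1 − 0.256411) = 0.222200 ≈ 0.222.
Y–Z: 6/26 sites differ → p ≈ 0.230769, d = −0.75 ln(1 − 0.307692) = 0.275793 ≈ 0.276.

d(X,Y) = 0.081, d(X,Z) = 0.222, d(Y,Z) = 0.276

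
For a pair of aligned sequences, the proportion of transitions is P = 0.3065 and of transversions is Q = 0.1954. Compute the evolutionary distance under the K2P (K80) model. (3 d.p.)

0.950

Under the Kimura two-parameter model, d = −½ ln(1 − 2P − Q) − ¼ ln(1 − 2Q).
1 − 2P − Q = 0.1916, giving −½ ln(0.1916) = 0.826173.
1 − 2Q = 0.6092, giving −¼ ln(0.6092) = 0.123902.
d = 0.826173 + 0.123902 = 0.950075.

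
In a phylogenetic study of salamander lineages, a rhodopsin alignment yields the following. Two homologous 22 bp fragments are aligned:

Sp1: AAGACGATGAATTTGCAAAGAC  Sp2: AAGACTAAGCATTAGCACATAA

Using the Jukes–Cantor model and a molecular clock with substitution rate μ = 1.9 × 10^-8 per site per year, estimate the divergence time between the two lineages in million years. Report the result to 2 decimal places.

The sequences differ at 7 of 22 sites (6, 8, 10, 14, 18, 20, 22), so p = 7/22 ≈ 0.318182.
d = −(3/4) ln(1 − 4p/3) = −0.75 ln(1 − 0.424243) = −0.75 ln(0.575757)
  = −0.75 × (-0.552070) = 0.414053 substitutions/site.
Under a molecular clock d = 2μt, so t = d/(2μ) = 0.414053 / (2 × 1.9 × 10^-8) = 10.90 million years.

10.90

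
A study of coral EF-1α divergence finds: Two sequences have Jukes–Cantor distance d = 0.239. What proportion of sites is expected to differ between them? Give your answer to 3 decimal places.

p = (3/4)(1 − e^(−4d/3)) = 0.75 × (1 − e^(-0.318667)) = 0.75 × (1 − 0.727118) = 0.204662.

0.205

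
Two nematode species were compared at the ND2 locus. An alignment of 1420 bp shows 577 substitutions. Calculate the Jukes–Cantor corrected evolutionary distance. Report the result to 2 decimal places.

0.59

p = 577/1420 ≈ 0.406338.
d = −(3/4) ln(1 − 4p/3) = −0.75 ln(1 − 0.541784) = −0.75 ln(0.458216)
  = −0.75 × (-0.780415) = 0.585311 substitutions/site.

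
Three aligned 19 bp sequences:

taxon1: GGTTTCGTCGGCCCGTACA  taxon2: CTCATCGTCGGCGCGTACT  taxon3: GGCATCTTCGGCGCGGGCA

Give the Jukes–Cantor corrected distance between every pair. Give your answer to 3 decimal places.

taxon1–taxon2: 6/19 sites differ → p ≈ 0.315789, d = −0.75 ln(1 − 0.421052) = 0.409907 ≈ 0.410.
taxon1–taxon3: 6/19 sites differ → p ≈ 0.315789, d = −0.75 ln(1 − 0.421052) = 0.409907 ≈ 0.410.
taxon2–taxon3: 6/19 sites differ → p ≈ 0.315789, d = −0.75 ln(1 − 0.421052) = 0.409907 ≈ 0.410.

d(taxon1,taxon2) = 0.410, d(taxon1,taxon3) = 0.410, d(taxon2,taxon3) = 0.410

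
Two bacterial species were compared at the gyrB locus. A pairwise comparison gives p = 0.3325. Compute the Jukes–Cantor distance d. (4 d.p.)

0.4393

d = −(3/4) ln(1 − 4p/3) = −0.75 ln(1 − 0.443333) = −0.75 ln(0.556667)
  = −0.75 × (-0.585788) = 0.439341 substitutions/site.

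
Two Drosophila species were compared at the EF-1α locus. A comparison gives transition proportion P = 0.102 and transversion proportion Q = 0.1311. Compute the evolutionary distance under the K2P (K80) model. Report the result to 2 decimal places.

0.28

Under the Kimura two-parameter model, d = −½ ln(1 − 2P − Q) − ¼ ln(1 − 2Q).
1 − 2P − Q = 0.6649, giving −½ ln(0.6649) = 0.204059.
1 − 2Q = 0.7378, giving −¼ ln(0.7378) = 0.076021.
d = 0.204059 + 0.076021 = 0.280080.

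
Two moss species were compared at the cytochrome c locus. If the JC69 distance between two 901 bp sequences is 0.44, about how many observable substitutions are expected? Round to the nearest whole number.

300

Invert JC69: p = (3/4)(1 − e^(−4d/3)) = 0.75 × (1 − e^(-0.586667)) = 0.75 × (1 − 0.556178) = 0.332867.
Expected differing sites = pL ≈ 0.332867 × 901 = 299.913167 ≈ 300.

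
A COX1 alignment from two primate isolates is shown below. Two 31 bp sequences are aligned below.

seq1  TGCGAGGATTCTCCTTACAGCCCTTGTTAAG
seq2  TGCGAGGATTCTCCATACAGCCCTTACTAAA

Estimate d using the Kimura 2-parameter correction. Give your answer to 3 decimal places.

0.145

Of 31 sites, 3 differences are transitions and 1 are transversions, so P = 3/31 ≈ 0.096774 and Q = 1/31 ≈ 0.032258.
Under the Kimura two-parameter model, d = −½ ln(1 − 2P − Q) − ¼ ln(1 − 2Q).
1 − 2P − Q = 0.774194, giving −½ ln(0.774194) = 0.127966.
1 − 2Q = 0.935484, giving −¼ ln(0.935484) = 0.016673.
d = 0.127966 + 0.016673 = 0.144639.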